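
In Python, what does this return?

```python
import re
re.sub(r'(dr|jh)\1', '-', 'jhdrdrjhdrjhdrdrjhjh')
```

`\1` has to match the exact text group 1 already captured.
Matches: at [2:6] → 'drdr'; at [12:16] → 'drdr'; at [16:20] → 'jhjh'.
Each match is replaced by '-'.

'jh-jhdrjh--'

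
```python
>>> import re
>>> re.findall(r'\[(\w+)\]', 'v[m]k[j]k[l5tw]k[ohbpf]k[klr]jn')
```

With a single group, `findall` returns only what that group captured — 5 items.

['m', 'j', 'l5tw', 'ohbpf', 'klr']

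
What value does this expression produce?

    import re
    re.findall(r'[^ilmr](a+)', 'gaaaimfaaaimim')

['aaa', 'aaa']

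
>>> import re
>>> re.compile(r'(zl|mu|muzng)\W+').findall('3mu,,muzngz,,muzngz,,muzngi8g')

Walking the string: at [1:5] match 'mu,,', group 1 = 'mu'.
Because there's exactly one group, `findall` drops the full match and keeps group 1 from the one hit.

['mu']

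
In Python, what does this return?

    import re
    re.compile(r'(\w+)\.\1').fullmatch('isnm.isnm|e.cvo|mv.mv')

None

`fullmatch` succeeds only if the pattern covers the string from start to end.
Here there's no way to consume every character, so the call returns None.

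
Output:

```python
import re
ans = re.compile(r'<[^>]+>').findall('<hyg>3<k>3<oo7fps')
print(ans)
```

['<hyg>', '<k>']

Walking the string: at [0:5] → '<hyg>'; at [6:9] → '<k>'.
No capturing groups, so `findall` returns the 2 full match strings.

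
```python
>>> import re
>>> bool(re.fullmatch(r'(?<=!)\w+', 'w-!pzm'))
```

False

For `fullmatch`, every character of the input must be accounted for by the pattern.
Here the pattern can't cover the whole string, so the call returns None, and `bool(None)` is False.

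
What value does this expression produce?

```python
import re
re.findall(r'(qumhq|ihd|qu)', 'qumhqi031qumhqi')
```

Alternation tries branches left to right and keeps the first one that lets the overall match succeed at that position.
Scanning left to right: at [0:5] match 'qumhq', group 1 = 'qumhq'; at [9:14] match 'qumhq', group 1 = 'qumhq'.
With a single group, `findall` returns only what that group captured — 2 items.

['qumhq', 'qumhq']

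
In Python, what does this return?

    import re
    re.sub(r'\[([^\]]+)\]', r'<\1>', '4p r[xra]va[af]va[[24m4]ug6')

'4p r<xra>va<af>va<[24m4>ug6'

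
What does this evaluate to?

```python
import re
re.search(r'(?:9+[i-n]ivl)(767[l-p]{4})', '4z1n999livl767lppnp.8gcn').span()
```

The match spans [4:18] → '999livl767lppn'.

(4, 18)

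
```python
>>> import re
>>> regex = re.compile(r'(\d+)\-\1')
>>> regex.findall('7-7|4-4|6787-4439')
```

A backreference is literal: `\1` must see the identical characters the first group matched.
Because there's exactly one group, `findall` drops the full match and keeps group 1 from each hit.

['7', '4']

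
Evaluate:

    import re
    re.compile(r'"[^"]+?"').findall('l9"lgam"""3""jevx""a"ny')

['"lgam"', '"3"', '"jevx"', '"a"']

Scanning left to right: at [2:8] → '"lgam"'; at [9:12] → '"3"'; at [12:18] → '"jevx"'; at [18:21] → '"a"'.
`findall` yields the raw match text (4 of them) because the pattern has no groups.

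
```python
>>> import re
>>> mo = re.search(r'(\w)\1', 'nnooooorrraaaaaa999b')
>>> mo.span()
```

(0, 2)

`\1` is not a pattern — it's the concrete string captured by group 1, re-applied verbatim.
`search` walks the string left to right and returns the first match it finds.
The match spans [0:2] → 'nn'.
Captured: group 1 = 'n'.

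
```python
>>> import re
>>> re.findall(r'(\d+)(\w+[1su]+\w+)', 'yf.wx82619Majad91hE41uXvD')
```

The pattern matches one or more of a digit (captured); then one or more of a word character, then one or more of one of [1su], then one or more of a word character (captured).
With 2 capturing groups, `findall` returns a 2-tuple per match.

[('82619', 'Majad91hE41uXvD')]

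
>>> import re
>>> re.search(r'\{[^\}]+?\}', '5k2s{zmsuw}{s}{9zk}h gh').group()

The match spans [4:11] → '{zmsuw}'.

'{zmsuw}'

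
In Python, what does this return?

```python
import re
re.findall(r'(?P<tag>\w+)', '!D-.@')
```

['D']

This matches one or more of a word character (captured as 'tag').
Walking the string: at [1:2] match 'D', group 1 = 'D'.
One capturing group, so `findall` returns just the captured substring from the one match — 1 in all.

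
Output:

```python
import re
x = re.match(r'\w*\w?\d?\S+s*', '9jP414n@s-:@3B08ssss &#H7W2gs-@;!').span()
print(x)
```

(0, 20)

Pattern: zero or more of a word character, then optionally a word character; then optionally a digit, then one or more of a non-whitespace character; then zero or more of a literal 's'.
`match` is anchored at position 0; if the pattern doesn't fit there, it returns None.
The match spans [0:20] → '9jP414n@s-:@3B08ssss'.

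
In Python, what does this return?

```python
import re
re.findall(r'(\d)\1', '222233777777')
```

['2', '2', '3', '7', '7', '7']

A backreference is literal: `\1` must see the identical characters the first group matched.
`findall` collects group 1 from each match (6 total).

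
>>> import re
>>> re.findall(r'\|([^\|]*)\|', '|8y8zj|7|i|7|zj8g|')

One capturing group, so `findall` returns just the captured substring from each match — 3 in all.

['8y8zj', 'i', 'zj8g']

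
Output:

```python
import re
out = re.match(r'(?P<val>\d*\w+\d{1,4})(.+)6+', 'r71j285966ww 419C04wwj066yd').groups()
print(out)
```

('r71j285966', 'ww 419C04wwj06')

The match spans [0:25] → 'r71j285966ww 419C04wwj066'.
Captured: group 1 = 'r71j285966', group 2 = 'ww 419C04wwj06'.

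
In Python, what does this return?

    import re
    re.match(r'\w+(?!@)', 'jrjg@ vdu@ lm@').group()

'jrj'

A negative assertion filters positions out without eating any characters.
With `match`, the pattern is implicitly anchored at the beginning.
The match spans [0:3] → 'jrj'.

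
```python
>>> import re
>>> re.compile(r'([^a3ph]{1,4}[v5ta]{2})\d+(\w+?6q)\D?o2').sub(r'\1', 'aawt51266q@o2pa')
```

This matches 1 to 4 of any character except [a3ph], then exactly 2 of one of [v5ta] (captured); then one or more of a digit; then one or more of a word character (lazy), then the literal '6q' (captured); then optionally a non-digit, then the literal 'o2'.
Matches: at [2:13] → 'wt51266q@o2'.
Each match is replaced using the text its own group 1 captured.

'aawt5pa'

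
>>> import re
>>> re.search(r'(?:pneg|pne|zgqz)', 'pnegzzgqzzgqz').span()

Alternation isn't longest-match — the leftmost alternative that fits at this position is chosen.
`re.search` tries every starting position until one works.
The match spans [0:4] → 'pneg'.

(0, 4)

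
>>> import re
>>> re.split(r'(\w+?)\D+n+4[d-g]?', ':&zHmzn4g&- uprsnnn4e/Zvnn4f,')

The pattern matches one or more of a word character (lazy) (captured); then one or more of a non-digit, then one or more of a literal 'n'; then a literal '4', then optionally a character in [d-g].
Matches to split on: at [2:9] → 'zHmzn4g'; at [12:21] → 'uprsnnn4e'; at [22:28] → 'Zvnn4f'.
`re.split` interleaves the captured-group text with the surrounding fragments.

[':&', 'z', '&- ', 'u', '/', 'Z', ',']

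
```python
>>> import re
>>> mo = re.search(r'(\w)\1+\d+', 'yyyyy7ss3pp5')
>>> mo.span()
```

After group 1 captures some text, `\1` only succeeds where that same text appears again.
`search` walks the string left to right and returns the first match it finds.
The match spans [0:6] → 'yyyyy7'.
Captured: group 1 = 'y'.

(0, 6)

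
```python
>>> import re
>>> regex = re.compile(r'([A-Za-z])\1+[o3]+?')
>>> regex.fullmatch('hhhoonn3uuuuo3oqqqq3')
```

None

The backreference `\1` re-matches whatever the first group consumed, character for character.
`fullmatch` succeeds only if the pattern covers the string from start to end.
Here there's no way to consume every character, so the call returns None.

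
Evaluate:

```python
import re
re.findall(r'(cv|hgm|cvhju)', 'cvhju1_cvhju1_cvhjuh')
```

['cv', 'cv', 'cv']

Alternation tries branches left to right and keeps the first one that lets the overall match succeed at that position.
Matches: at [0:2] match 'cv', group 1 = 'cv'; at [7:9] match 'cv', group 1 = 'cv'; at [14:16] match 'cv', group 1 = 'cv'.
Because there's exactly one group, `findall` drops the full match and keeps group 1 from each hit.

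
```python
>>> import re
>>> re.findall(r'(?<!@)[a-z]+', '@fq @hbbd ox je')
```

['q', 'bbd', 'ox', 'je']

A negative assertion filters positions out without eating any characters.
Since nothing is captured, `findall` lists the 4 matched substrings directly.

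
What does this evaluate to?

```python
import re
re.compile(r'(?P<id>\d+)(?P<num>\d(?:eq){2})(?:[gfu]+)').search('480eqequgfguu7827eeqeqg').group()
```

This matches one or more of a digit (captured as 'id'); then a digit, then the literal 'eq' repeated 2 times (captured as 'num'); then one or more of one of [gfu] (non-capturing group).
`search` walks the string left to right and returns the first match it finds.
The match spans [0:13] → '480eqequgfguu'.
Captured: group 1 = '48', group 2 = '0eqeq'.

'480eqequgfguu'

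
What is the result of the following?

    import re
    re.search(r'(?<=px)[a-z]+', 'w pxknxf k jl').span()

(4, 8)

The positive lookaround only admits positions where the adjacent text matches; those characters stay outside the span.
The match spans [4:8] → 'knxf'.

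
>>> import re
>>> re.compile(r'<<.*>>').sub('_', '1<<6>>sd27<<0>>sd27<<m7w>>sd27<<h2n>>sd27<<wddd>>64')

'1_64'

Matches: at [1:49] → '<<6>>sd27<<0>>sd27<<m7w>>sd27<<h2n>>sd27<<wddd>>'.
`sub` substitutes '_' at each match site.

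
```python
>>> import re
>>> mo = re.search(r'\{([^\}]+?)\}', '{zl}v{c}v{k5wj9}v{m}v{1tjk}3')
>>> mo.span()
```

(0, 4)

The match spans [0:4] → '{zl}'.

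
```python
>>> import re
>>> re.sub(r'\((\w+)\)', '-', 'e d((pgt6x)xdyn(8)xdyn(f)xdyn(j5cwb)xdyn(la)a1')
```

'e d(-xdyn-xdyn-xdyn-xdyn-a1'

Matches: at [4:11] → '(pgt6x)'; at [15:18] → '(8)'; at [22:25] → '(f)'; at [29:36] → '(j5cwb)'; at [40:44] → '(la)'.
Every occurrence is swapped for '-'.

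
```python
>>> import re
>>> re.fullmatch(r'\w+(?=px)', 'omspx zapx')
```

None

Because the assertion is zero-width, the text it checks is not consumed and won't appear in the result.
For `fullmatch`, every character of the input must be accounted for by the pattern.
Here there's no way to consume every character, so the call returns None.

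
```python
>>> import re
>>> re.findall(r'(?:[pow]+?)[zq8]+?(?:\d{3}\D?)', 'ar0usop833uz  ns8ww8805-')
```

['ww8805-']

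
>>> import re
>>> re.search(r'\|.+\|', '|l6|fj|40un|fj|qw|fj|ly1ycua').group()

`search` walks the string left to right and returns the first match it finds.
The match spans [0:21] → '|l6|fj|40un|fj|qw|fj|'.

'|l6|fj|40un|fj|qw|fj|'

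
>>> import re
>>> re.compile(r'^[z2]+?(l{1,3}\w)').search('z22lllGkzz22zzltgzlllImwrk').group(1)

'lllG'

This matches anchored at the start of the string; then one or more of one of [z2] (lazy); then 1 to 3 of a literal 'l', then a word character (captured).
`re.search` tries every starting position until one works.
The match spans [0:7] → 'z22lllG'.
Captured: group 1 = 'lllG'.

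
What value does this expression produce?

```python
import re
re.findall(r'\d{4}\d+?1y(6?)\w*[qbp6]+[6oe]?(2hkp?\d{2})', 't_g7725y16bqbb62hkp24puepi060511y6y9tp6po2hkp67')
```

[('6', '2hkp67')]

Pattern: exactly 4 of a digit, then one or more of a digit (lazy), then the literal '1y'; then optionally a literal '6' (captured); then zero or more of a word character; then one or more of one of [qbp6], then optionally one of [6oe]; then the literal '2hk', then optionally the literal 'p', then exactly 2 of a digit (captured).
Matches: at [26:47] match '060511y6y9tp6po2hkp67', groups = ('6', '2hkp67').
With 2 capturing groups, `findall` returns a 2-tuple per match.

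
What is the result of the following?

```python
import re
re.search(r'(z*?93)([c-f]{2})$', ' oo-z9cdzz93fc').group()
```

'zz93fc'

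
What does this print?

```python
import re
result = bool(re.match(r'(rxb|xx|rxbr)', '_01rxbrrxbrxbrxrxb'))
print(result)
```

False

`re.match` only tries the pattern at the start of the string.
Here the string doesn't start with a match, so the call returns None, and `bool(None)` is False.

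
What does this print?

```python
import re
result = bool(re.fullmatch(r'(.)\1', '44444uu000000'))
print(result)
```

After group 1 captures some text, `\1` only succeeds where that same text appears again.
`re.fullmatch` requires the pattern to consume the entire string.
Here the string isn't matched end-to-end, so the call returns None, and `bool(None)` is False.

False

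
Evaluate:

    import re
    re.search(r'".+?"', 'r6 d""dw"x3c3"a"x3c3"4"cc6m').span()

The match spans [4:9] → '""dw"'.

(4, 9)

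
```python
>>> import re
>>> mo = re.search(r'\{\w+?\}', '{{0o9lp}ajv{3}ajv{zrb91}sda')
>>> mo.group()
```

`re.search` tries every starting position until one works.
The match spans [1:8] → '{0o9lp}'.

'{0o9lp}'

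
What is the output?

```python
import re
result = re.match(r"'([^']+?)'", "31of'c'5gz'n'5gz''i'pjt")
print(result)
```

With `match`, the pattern is implicitly anchored at the beginning.
Here the string doesn't start with a match, so the call returns None.

None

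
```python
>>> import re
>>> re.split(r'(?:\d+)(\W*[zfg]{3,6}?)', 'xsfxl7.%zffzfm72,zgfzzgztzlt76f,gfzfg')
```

['xsfxl', '.%zff', 'zfm', ',zgf', 'zzgztzlt76f,gfzfg']

The group in the pattern means `split` returns the separators' captures alongside the pieces.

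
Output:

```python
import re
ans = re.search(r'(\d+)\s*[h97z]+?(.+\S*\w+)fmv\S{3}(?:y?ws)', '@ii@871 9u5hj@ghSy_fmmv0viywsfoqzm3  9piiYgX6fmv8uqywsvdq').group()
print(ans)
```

871 9u5hj@ghSy_fmmv0viywsfoqzm3  9piiYgX6fmv8uqyws

The pattern matches one or more of a digit (captured); then zero or more of whitespace, then one or more of one of [h97z] (lazy); then one or more of any character, then zero or more of a non-whitespace character, then one or more of a word character (captured); then the literal 'fmv', then exactly 3 of a non-whitespace character; then optionally a literal 'y', then the literal 'ws' (non-capturing group).
The match spans [4:54] → '871 9u5hj@ghSy_fmmv0viywsfoqzm3  9piiYgX6fmv8uqyws'.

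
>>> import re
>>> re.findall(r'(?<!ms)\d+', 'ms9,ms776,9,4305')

Because the assertion is negative and zero-width, positions next to the forbidden text are skipped.
Scanning left to right: at [7:9] → '76'; at [10:11] → '9'; at [12:16] → '4305'.
`findall` yields the raw match text (3 of them) because the pattern has no groups.

['76', '9', '4305']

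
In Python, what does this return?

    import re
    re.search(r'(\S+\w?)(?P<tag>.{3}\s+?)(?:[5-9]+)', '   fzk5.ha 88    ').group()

The pattern matches one or more of a non-whitespace character, then optionally a word character (captured); then exactly 3 of any character, then one or more of whitespace (lazy) (captured as 'tag'); then one or more of a character in [5-9] (non-capturing group).
Unlike `match`, `search` isn't anchored — it looks for the pattern anywhere in the string.
The match spans [3:13] → 'fzk5.ha 88'.
Captured: group 1 = 'fzk5', group 2 = '.ha '.

'fzk5.ha 88'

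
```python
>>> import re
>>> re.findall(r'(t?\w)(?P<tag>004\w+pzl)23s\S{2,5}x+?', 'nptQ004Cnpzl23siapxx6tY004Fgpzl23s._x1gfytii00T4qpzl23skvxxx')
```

The pattern matches optionally the literal 't', then a word character (captured); then the literal '004', then one or more of a word character, then the literal 'pzl' (captured as 'tag'); then the literal '23s', then 2 to 5 of a non-whitespace character, then one or more of the literal 'x' (lazy).
Scanning left to right: at [2:37] match 'tQ004Cnpzl23siapxx6tY004Fgpzl23s._x', groups = ('tQ', '004Cnpzl23siapxx6tY004Fgpzl').
2 groups means the one result is a tuple of 2 captured strings — 1 here.

[('tQ', '004Cnpzl23siapxx6tY004Fgpzl')]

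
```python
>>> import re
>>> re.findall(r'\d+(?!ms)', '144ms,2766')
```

['14', '2766']

The negative lookahead/lookbehind blocks any match where the forbidden context is present.
No capturing groups, so `findall` returns the 2 full match strings.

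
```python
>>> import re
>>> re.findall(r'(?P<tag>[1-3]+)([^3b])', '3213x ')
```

Pattern: one or more of a character in [1-3] (captured as 'tag'); then any character except [3b] (captured).
Matches: at [0:5] match '3213x', groups = ('3213', 'x').
2 groups means the one result is a tuple of 2 captured strings — 1 here.

[('3213', 'x')]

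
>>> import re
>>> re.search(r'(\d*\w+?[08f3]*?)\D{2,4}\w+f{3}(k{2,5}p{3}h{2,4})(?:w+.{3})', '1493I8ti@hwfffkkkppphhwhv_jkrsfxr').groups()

('1493I8', 'kkkppphh')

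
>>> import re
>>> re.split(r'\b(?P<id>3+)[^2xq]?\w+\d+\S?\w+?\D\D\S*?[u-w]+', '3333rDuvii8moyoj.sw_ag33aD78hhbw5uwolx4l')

['', '3333', '_ag33aD78hhbw5uwolx4l']

The pattern matches a word boundary (`\b`, zero-width); then one or more of a literal '3' (captured as 'id'); then optionally any character except [2xq]; then one or more of a word character, then one or more of a digit, then optionally a non-whitespace character; then one or more of a word character (lazy), then a non-digit, then a non-digit; then zero or more of a non-whitespace character (lazy); then one or more of a character in [u-w].
A `+?`/`*?`/`{m,n}?` starts at its minimum and grows only as far as needed for what follows to match.
Matches to split on: at [0:19] → '3333rDuvii8moyoj.sw'.
With a capturing group present, the delimiter's captured portion is kept in the result list.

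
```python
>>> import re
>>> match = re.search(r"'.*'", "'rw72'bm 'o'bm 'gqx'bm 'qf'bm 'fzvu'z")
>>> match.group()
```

The match spans [0:36] → "'rw72'bm 'o'bm 'gqx'bm 'qf'bm 'fzvu'".

"'rw72'bm 'o'bm 'gqx'bm 'qf'bm 'fzvu'"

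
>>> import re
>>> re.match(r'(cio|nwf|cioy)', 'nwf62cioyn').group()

'nwf'

`match` is anchored at position 0; if the pattern doesn't fit there, it returns None.
The match spans [0:3] → 'nwf'.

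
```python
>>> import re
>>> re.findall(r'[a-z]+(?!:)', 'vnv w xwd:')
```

`(?!…)`/`(?<!…)` only lets a position through if the neighbouring text does NOT match; no characters are consumed.
With no groups in the pattern, `findall` gives back each whole match — 3 here.

['vnv', 'w', 'xw']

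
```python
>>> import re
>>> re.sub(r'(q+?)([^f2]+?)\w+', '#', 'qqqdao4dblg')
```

`sub` substitutes '#' at each match site.

'#'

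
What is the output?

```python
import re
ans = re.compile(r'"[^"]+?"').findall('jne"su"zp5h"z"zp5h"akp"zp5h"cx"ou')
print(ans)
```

['"su"', '"z"', '"akp"', '"cx"']

With no groups in the pattern, `findall` gives back each whole match — 4 here.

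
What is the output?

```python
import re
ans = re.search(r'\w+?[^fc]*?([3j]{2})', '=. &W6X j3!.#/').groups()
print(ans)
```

The match spans [4:10] → 'W6X j3'.
Captured: group 1 = 'j3'.

('j3',)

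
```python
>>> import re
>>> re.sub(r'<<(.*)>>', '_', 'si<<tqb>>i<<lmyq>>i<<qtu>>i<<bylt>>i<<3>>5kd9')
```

Every occurrence is swapped for '_'.

'si_5kd9'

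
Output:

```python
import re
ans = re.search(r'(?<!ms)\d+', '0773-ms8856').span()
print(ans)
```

(0, 4)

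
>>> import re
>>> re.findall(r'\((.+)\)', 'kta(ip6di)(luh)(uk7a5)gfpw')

['ip6di)(luh)(uk7a5']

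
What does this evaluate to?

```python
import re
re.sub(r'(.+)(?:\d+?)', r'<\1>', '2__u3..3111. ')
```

'<2__u3..311>. '

The pattern matches one or more of any character (captured); then one or more of a digit (lazy) (non-capturing group).
Matches: at [0:11] → '2__u3..3111'.
The replacement refers to a captured group, so each match is rewritten using its own captured text.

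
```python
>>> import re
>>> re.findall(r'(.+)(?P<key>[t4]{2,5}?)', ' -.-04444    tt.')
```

This matches one or more of any character (captured); then 2 to 5 of one of [t4] (lazy) (captured as 'key').
Scanning left to right: at [0:15] match ' -.-04444    tt', groups = (' -.-04444    ', 'tt').
Multiple groups make `findall` return tuples — one 2-tuple for the one match.

[(' -.-04444    ', 'tt')]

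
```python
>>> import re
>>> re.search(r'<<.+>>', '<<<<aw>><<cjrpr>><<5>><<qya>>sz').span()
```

(0, 29)

The match spans [0:29] → '<<<<aw>><<cjrpr>><<5>><<qya>>'.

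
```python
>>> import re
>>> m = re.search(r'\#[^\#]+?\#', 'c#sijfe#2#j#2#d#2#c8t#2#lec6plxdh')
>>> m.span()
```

`search` walks the string left to right and returns the first match it finds.
The match spans [1:8] → '#sijfe#'.

(1, 8)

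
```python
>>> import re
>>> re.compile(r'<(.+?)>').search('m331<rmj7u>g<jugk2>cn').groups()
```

('rmj7u',)

Lazy quantifiers expand one character at a time until the remainder of the pattern can match.
`re.search` scans for the first position where the pattern succeeds.
The match spans [4:11] → '<rmj7u>'.
Captured: group 1 = 'rmj7u'.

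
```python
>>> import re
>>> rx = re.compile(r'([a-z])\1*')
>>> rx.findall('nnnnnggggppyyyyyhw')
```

['n', 'g', 'p', 'y', 'h', 'w']

After group 1 captures some text, `\1` only succeeds where that same text appears again.
One capturing group, so `findall` returns just the captured substring from each match — 6 in all.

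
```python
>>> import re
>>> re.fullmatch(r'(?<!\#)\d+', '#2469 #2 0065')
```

None

A negative assertion filters positions out without eating any characters.
`re.fullmatch` requires the pattern to consume the entire string.
Here the pattern can't cover the whole string, so the call returns None.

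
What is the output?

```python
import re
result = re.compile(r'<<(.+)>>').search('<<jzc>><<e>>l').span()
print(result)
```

(0, 12)

`re.search` tries every starting position until one works.
The match spans [0:12] → '<<jzc>><<e>>'.
Captured: group 1 = 'jzc>><<e'.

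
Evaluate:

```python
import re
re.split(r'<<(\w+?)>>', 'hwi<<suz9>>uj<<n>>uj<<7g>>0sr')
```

The group in the pattern means `split` returns the separators' captures alongside the pieces.

['hwi', 'suz9', 'uj', 'n', 'uj', '7g', '0sr']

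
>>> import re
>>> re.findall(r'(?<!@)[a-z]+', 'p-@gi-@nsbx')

['p', 'i', 'sbx']

A negative assertion filters positions out without eating any characters.
`findall` yields the raw match text (3 of them) because the pattern has no groups.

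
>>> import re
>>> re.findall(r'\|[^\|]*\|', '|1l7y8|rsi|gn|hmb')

No capturing groups, so `findall` returns the 2 full match strings.

['|1l7y8|', '|gn|']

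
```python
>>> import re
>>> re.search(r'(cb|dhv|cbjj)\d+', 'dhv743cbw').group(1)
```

The match spans [0:6] → 'dhv743'.
Captured: group 1 = 'dhv'.

'dhv'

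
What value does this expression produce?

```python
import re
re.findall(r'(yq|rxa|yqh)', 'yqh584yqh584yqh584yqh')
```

['yq', 'yq', 'yq', 'yq']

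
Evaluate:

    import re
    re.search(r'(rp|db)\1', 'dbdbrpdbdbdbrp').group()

'dbdb'

After group 1 captures some text, `\1` only succeeds where that same text appears again.
`re.search` tries every starting position until one works.
The match spans [0:4] → 'dbdb'.
Captured: group 1 = 'db'.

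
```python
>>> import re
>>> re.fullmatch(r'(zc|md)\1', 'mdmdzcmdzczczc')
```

`re.fullmatch` requires the pattern to consume the entire string.
Here the pattern can't cover the whole string, so the call returns None.

None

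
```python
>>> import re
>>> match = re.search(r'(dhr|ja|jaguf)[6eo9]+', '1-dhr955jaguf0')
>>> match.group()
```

`search` walks the string left to right and returns the first match it finds.
The match spans [2:6] → 'dhr9'.
Captured: group 1 = 'dhr'.

'dhr9'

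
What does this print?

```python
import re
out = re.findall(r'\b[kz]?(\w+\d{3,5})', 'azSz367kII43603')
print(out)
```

Pattern: a word boundary (`\b`, zero-width); then optionally one of [kz]; then one or more of a word character, then 3 to 5 of a digit (captured).
Walking the string: at [0:15] match 'azSz367kII43603', group 1 = 'azSz367kII43603'.
With a single group, `findall` returns only what that group captured — 1 item.

['azSz367kII43603']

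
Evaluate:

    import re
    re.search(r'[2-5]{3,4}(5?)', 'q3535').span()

This matches 3 to 4 of a character in [2-5]; then optionally a literal '5' (captured).
`search` walks the string left to right and returns the first match it finds.
The match spans [1:5] → '3535'.
Captured: group 1 = ''.

(1, 5)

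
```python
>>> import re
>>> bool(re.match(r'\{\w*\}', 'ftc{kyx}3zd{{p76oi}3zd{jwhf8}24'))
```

`match` is anchored at position 0; if the pattern doesn't fit there, it returns None.
Here the pattern fails at index 0, so the call returns None, and `bool(None)` is False.

False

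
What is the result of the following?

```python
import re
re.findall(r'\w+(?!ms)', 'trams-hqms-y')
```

A negative assertion filters positions out without eating any characters.
`findall` yields the raw match text (3 of them) because the pattern has no groups.

['trams', 'hqms', 'y']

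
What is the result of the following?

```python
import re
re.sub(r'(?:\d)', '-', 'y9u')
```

'y-u'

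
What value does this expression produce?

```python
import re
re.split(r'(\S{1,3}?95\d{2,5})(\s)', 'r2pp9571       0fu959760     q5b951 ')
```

['r', '2pp9571', ' ', '      ', '0fu959760', ' ', '    q5b951 ']

This matches 1 to 3 of a non-whitespace character (lazy), then the literal '95', then 2 to 5 of a digit (captured); then whitespace (captured).
`re.split` interleaves the captured-group text with the surrounding fragments.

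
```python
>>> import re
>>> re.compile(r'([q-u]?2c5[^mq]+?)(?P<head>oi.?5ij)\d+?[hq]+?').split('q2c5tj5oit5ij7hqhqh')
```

['', 'q2c5tj5', 'oit5ij', 'qhqh']

The `?` after the quantifier makes it lazy — it takes as little as possible before letting the rest of the pattern try.
The group in the pattern means `split` returns the separators' captures alongside the pieces.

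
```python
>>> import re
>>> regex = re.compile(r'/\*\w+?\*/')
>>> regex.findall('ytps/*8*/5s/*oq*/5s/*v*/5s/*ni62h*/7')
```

['/*8*/', '/*oq*/', '/*v*/', '/*ni62h*/']

`findall` yields the raw match text (4 of them) because the pattern has no groups.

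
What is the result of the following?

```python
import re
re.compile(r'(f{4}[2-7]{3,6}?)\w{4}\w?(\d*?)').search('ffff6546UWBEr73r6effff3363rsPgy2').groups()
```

('ffff654', '')

The match spans [0:12] → 'ffff6546UWBE'.
Captured: group 1 = 'ffff654', group 2 = ''.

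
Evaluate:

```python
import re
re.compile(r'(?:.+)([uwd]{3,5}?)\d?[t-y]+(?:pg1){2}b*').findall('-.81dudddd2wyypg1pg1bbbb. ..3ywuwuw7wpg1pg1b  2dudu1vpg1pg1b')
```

One capturing group, so `findall` returns just the captured substring from the one match — 1 in all.

['udu']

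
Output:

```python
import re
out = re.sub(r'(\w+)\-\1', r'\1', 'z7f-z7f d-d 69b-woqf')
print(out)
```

`\1` has to match the exact text group 1 already captured.
Each match is replaced using the text its own group 1 captured.

z7f d 69b-woqf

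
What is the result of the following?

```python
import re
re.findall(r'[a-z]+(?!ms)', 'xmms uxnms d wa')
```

Because the assertion is negative and zero-width, positions next to the forbidden text are skipped.
`findall` yields the raw match text (4 of them) because the pattern has no groups.

['xmms', 'uxnms', 'd', 'wa']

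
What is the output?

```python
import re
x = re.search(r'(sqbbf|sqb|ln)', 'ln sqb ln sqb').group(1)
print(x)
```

ln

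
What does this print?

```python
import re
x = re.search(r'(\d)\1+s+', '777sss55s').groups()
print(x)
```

The backreference `\1` re-matches whatever the first group consumed, character for character.
`search` walks the string left to right and returns the first match it finds.
The match spans [0:6] → '777sss'.
Captured: group 1 = '7'.

('7',)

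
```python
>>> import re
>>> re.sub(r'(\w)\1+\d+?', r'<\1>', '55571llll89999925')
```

`\1` is not a pattern — it's the concrete string captured by group 1, re-applied verbatim.
The replacement refers to a captured group, so each match is rewritten using its own captured text.

'<5>1<l><9>5'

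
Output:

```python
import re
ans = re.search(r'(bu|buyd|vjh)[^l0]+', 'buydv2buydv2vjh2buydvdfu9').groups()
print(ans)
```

('bu',)

The match spans [0:25] → 'buydv2buydv2vjh2buydvdfu9'.
Captured: group 1 = 'bu'.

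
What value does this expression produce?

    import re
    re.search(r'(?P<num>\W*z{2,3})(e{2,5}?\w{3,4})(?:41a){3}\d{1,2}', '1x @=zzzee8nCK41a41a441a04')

None

Here the pattern never matches, so the call returns None.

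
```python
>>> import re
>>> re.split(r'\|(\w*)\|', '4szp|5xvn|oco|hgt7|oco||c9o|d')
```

['4szp', '5xvn', 'oco', 'hgt7', 'oco', '', 'c9o|d']

Matches to split on: at [4:10] → '|5xvn|'; at [13:19] → '|hgt7|'; at [22:24] → '||'.
The group in the pattern means `split` returns the separators' captures alongside the pieces.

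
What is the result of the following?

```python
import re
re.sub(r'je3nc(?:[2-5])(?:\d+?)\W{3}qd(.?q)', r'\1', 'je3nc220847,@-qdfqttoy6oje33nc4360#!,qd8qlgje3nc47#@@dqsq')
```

`\1` in the replacement pulls in group 1's text for each match.

'fqttoy6oje33nc4360#!,qd8qlgje3nc47#@@dqsq'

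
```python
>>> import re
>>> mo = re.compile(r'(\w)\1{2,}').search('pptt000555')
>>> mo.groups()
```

('0',)

The match spans [4:7] → '000'.
Captured: group 1 = '0'.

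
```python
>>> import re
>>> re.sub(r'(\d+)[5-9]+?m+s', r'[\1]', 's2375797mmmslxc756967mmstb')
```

This matches one or more of a digit (captured); then one or more of a character in [5-9] (lazy); then one or more of the literal 'm', then the literal 's'.
Matches: at [1:12] → '2375797mmms'; at [15:24] → '756967mms'.
The replacement refers to a captured group, so each match is rewritten using its own captured text.

's[237579]lxc[75696]tb'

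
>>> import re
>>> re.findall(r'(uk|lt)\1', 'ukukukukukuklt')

['uk', 'uk', 'uk']

`\1` is not a pattern — it's the concrete string captured by group 1, re-applied verbatim.
Matches: at [0:4] match 'ukuk', group 1 = 'uk'; at [4:8] match 'ukuk', group 1 = 'uk'; at [8:12] match 'ukuk', group 1 = 'uk'.
Because there's exactly one group, `findall` drops the full match and keeps group 1 from each hit.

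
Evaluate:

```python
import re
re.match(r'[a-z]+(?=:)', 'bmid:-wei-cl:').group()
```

'bmid'

Because the assertion is zero-width, the text it checks is not consumed and won't appear in the result.
`re.match` only tries the pattern at the start of the string.
The match spans [0:4] → 'bmid'.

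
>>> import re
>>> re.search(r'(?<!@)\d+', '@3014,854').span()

(2, 5)

`(?!…)`/`(?<!…)` only lets a position through if the neighbouring text does NOT match; no characters are consumed.
`search` walks the string left to right and returns the first match it finds.
The match spans [2:5] → '014'.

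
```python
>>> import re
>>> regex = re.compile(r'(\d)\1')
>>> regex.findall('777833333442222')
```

['7', '3', '3', '4', '2', '2']

A backreference is literal: `\1` must see the identical characters the first group matched.
Matches: at [0:2] match '77', group 1 = '7'; at [4:6] match '33', group 1 = '3'; at [6:8] match '33', group 1 = '3'; at [9:11] match '44', group 1 = '4'; at [11:13] match '22', group 1 = '2'; ….
One capturing group, so `findall` returns just the captured substring from each match — 6 in all.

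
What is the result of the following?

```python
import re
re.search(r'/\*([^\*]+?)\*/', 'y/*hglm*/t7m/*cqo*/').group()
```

'/*hglm*/'

The match spans [1:9] → '/*hglm*/'.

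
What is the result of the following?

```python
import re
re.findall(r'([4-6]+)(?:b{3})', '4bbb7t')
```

This matches one or more of a character in [4-6] (captured); then exactly 3 of a literal 'b' (non-capturing group).
Scanning left to right: at [0:4] match '4bbb', group 1 = '4'.
Because there's exactly one group, `findall` drops the full match and keeps group 1 from the one hit.

['4']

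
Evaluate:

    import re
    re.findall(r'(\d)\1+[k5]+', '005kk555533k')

`\1` has to match the exact text group 1 already captured.
Because there's exactly one group, `findall` drops the full match and keeps group 1 from each hit.

['0', '3']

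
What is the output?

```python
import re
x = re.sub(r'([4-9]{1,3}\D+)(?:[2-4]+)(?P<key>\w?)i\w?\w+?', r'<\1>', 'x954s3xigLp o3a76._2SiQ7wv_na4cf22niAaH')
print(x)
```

The pattern matches 1 to 3 of a character in [4-9], then one or more of a non-digit (captured); then one or more of a character in [2-4] (non-capturing group); then optionally a word character (captured as 'key'); then a literal 'i', then optionally a word character; then one or more of a word character (lazy).
A non-greedy quantifier consumes as few characters as it can — just enough that the remainder of the pattern still matches from where it stops; whatever follows it matches normally.
Matches: at [1:10] → '954s3xigL'; at [15:24] → '76._2SiQ7'; at [29:38] → '4cf22niAa'.
Each match is replaced using the text its own group 1 captured.

x<954s>p o3a<76._>wv_na<4cf>H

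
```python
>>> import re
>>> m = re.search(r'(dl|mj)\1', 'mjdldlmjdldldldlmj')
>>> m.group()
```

`\1` has to match the exact text group 1 already captured.
The match spans [2:6] → 'dldl'.

'dldl'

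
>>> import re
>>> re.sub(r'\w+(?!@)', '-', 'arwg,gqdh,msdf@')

Because the assertion is negative and zero-width, positions next to the forbidden text are skipped.
Matches: at [0:4] → 'arwg'; at [5:9] → 'gqdh'; at [10:13] → 'msd'.
`sub` substitutes '-' at each match site.

'-,-,-f@'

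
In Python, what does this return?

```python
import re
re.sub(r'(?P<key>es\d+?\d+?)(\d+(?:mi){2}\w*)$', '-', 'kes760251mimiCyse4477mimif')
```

Pattern: the literal 'es', then one or more of a digit (lazy), then one or more of a digit (lazy) (captured as 'key'); then one or more of a digit, then the literal 'mi' repeated 2 times, then zero or more of a word character (captured); then anchored at the end.
Matches: at [1:26] → 'es760251mimiCyse4477mimif'.
Each match is replaced by '-'.

'k-'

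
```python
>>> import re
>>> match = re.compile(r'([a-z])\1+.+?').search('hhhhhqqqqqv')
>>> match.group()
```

'hhhhhq'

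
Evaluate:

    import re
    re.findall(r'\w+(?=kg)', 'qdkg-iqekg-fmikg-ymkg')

The `(?=…)`/`(?<=…)` assertion just peeks at neighbouring text; it doesn't advance the match position.
Scanning left to right: at [0:2] → 'qd'; at [5:8] → 'iqe'; at [11:14] → 'fmi'; at [17:19] → 'ym'.
`findall` yields the raw match text (4 of them) because the pattern has no groups.

['qd', 'iqe', 'fmi', 'ym']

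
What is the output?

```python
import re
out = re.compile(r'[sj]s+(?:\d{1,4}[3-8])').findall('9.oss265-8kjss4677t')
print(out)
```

['ss265', 'jss4677']

This matches one of [sj], then one or more of the literal 's'; then 1 to 4 of a digit, then a character in [3-8] (non-capturing group).
Scanning left to right: at [3:8] → 'ss265'; at [11:18] → 'jss4677'.
With no groups in the pattern, `findall` gives back each whole match — 2 here.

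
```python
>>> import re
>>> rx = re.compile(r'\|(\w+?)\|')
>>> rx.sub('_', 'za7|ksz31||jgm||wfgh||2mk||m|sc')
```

Matches: at [3:10] → '|ksz31|'; at [10:15] → '|jgm|'; at [15:21] → '|wfgh|'; at [21:26] → '|2mk|'; at [26:29] → '|m|'.
Each match is replaced by '_'.

'za7_____sc'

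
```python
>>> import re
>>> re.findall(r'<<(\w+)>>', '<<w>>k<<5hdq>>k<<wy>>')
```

['w', '5hdq', 'wy']

Matches: at [0:5] match '<<w>>', group 1 = 'w'; at [6:14] match '<<5hdq>>', group 1 = '5hdq'; at [15:21] match '<<wy>>', group 1 = 'wy'.
`findall` collects group 1 from each match (3 total).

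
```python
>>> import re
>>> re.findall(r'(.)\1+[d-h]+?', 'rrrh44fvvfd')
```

`\1` is not a pattern — it's the concrete string captured by group 1, re-applied verbatim.
With a single group, `findall` returns only what that group captured — 3 items.

['r', '4', 'v']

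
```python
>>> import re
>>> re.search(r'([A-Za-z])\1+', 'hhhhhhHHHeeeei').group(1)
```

The match spans [0:6] → 'hhhhhh'.
Captured: group 1 = 'h'.

'h'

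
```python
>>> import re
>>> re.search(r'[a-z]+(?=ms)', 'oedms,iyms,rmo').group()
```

'oed'

The positive lookaround only admits positions where the adjacent text matches; those characters stay outside the span.
`re.search` tries every starting position until one works.
The match spans [0:3] → 'oed'.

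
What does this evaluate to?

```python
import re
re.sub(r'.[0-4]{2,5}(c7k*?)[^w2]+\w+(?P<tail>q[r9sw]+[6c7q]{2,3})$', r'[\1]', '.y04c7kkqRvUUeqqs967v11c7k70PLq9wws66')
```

'.[c7]'

The pattern matches any character, then 2 to 5 of a character in [0-4]; then the literal 'c7', then zero or more of a literal 'k' (lazy) (captured); then one or more of any character except [w2]; then one or more of a word character; then the literal 'q', then one or more of one of [r9sw], then 2 to 3 of one of [6c7q] (captured as 'tail'); then anchored at the end.
Lazy quantifiers expand one character at a time until the remainder of the pattern can match.
Matches: at [1:37] → 'y04c7kkqRvUUeqqs967v11c7k70PLq9wws66'.
Each match is replaced using the text its own group 1 captured.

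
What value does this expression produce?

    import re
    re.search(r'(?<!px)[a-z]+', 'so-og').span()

(0, 2)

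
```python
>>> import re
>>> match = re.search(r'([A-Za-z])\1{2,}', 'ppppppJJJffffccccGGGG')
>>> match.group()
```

'pppppp'

`\1` has to match the exact text group 1 already captured.
`re.search` scans for the first position where the pattern succeeds.
The match spans [0:6] → 'pppppp'.
Captured: group 1 = 'p'.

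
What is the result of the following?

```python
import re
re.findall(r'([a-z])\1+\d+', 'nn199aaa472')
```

`\1` is not a pattern — it's the concrete string captured by group 1, re-applied verbatim.
One capturing group, so `findall` returns just the captured substring from each match — 2 in all.

['n', 'a']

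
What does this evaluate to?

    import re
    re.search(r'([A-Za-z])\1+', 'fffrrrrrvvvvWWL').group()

`\1` is not a pattern — it's the concrete string captured by group 1, re-applied verbatim.
The match spans [0:3] → 'fff'.

'fff'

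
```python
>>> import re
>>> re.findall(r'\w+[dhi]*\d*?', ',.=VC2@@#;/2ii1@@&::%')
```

['VC2', '2ii1']

This matches one or more of a word character; then zero or more of one of [dhi]; then zero or more of a digit (lazy).
Scanning left to right: at [3:6] → 'VC2'; at [11:15] → '2ii1'.
With no groups in the pattern, `findall` gives back each whole match — 2 here.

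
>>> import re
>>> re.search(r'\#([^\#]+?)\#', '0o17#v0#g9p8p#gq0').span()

The match spans [4:8] → '#v0#'.

(4, 8)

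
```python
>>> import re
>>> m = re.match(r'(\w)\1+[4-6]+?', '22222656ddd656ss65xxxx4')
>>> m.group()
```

With `match`, the pattern is implicitly anchored at the beginning.
The match spans [0:6] → '222226'.

'222226'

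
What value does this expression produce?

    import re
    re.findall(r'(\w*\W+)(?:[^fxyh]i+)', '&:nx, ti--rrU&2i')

With a single group, `findall` returns only what that group captured — 2 items.

['nx, ', 'rrU&']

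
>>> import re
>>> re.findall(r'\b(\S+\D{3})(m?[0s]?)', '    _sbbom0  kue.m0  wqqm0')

This matches a word boundary (`\b`, zero-width); then one or more of a non-whitespace character, then exactly 3 of a non-digit (captured); then optionally the literal 'm', then optionally one of [0s] (captured).
Matches: at [4:14] match '_sbbom0  k', groups = ('_sbbom0  k', ''); at [16:22] match '.m0  w', groups = ('.m0  w', '').
With 2 capturing groups, `findall` returns a 2-tuple per match.

[('_sbbom0  k', ''), ('.m0  w', '')]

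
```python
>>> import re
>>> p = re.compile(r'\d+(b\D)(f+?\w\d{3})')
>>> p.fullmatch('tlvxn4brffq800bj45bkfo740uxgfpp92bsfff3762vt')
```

Pattern: one or more of a digit; then the literal 'b', then a non-digit (captured); then one or more of a literal 'f' (lazy), then a word character, then exactly 3 of a digit (captured).
For `fullmatch`, every character of the input must be accounted for by the pattern.
Here the string isn't matched end-to-end, so the call returns None.

None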